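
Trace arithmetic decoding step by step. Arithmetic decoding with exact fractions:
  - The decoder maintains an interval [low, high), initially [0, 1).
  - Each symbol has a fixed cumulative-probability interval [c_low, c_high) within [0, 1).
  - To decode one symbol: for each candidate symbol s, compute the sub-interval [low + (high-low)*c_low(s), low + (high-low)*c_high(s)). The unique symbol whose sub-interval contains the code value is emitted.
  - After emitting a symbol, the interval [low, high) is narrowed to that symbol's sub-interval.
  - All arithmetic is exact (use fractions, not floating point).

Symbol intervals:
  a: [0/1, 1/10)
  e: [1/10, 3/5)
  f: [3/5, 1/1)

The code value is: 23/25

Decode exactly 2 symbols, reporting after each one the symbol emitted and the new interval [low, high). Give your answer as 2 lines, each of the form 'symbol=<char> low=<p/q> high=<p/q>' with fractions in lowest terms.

Answer: symbol=f low=3/5 high=1/1
symbol=f low=21/25 high=1/1

Derivation:
Step 1: interval [0/1, 1/1), width = 1/1 - 0/1 = 1/1
  'a': [0/1 + 1/1*0/1, 0/1 + 1/1*1/10) = [0/1, 1/10)
  'e': [0/1 + 1/1*1/10, 0/1 + 1/1*3/5) = [1/10, 3/5)
  'f': [0/1 + 1/1*3/5, 0/1 + 1/1*1/1) = [3/5, 1/1) <- contains code 23/25
  emit 'f', narrow to [3/5, 1/1)
Step 2: interval [3/5, 1/1), width = 1/1 - 3/5 = 2/5
  'a': [3/5 + 2/5*0/1, 3/5 + 2/5*1/10) = [3/5, 16/25)
  'e': [3/5 + 2/5*1/10, 3/5 + 2/5*3/5) = [16/25, 21/25)
  'f': [3/5 + 2/5*3/5, 3/5 + 2/5*1/1) = [21/25, 1/1) <- contains code 23/25
  emit 'f', narrow to [21/25, 1/1)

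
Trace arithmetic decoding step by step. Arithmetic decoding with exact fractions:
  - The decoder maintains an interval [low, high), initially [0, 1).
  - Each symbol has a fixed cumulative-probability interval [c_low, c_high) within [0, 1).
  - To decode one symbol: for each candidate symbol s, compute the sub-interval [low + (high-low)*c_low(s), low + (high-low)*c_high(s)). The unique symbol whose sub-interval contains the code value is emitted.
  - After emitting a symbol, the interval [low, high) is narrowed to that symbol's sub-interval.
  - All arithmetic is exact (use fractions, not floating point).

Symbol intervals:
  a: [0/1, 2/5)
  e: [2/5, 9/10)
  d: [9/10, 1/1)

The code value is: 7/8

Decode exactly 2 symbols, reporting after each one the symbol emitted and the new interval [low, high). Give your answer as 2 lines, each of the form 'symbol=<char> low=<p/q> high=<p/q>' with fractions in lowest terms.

Step 1: interval [0/1, 1/1), width = 1/1 - 0/1 = 1/1
  'a': [0/1 + 1/1*0/1, 0/1 + 1/1*2/5) = [0/1, 2/5)
  'e': [0/1 + 1/1*2/5, 0/1 + 1/1*9/10) = [2/5, 9/10) <- contains code 7/8
  'd': [0/1 + 1/1*9/10, 0/1 + 1/1*1/1) = [9/10, 1/1)
  emit 'e', narrow to [2/5, 9/10)
Step 2: interval [2/5, 9/10), width = 9/10 - 2/5 = 1/2
  'a': [2/5 + 1/2*0/1, 2/5 + 1/2*2/5) = [2/5, 3/5)
  'e': [2/5 + 1/2*2/5, 2/5 + 1/2*9/10) = [3/5, 17/20)
  'd': [2/5 + 1/2*9/10, 2/5 + 1/2*1/1) = [17/20, 9/10) <- contains code 7/8
  emit 'd', narrow to [17/20, 9/10)

Answer: symbol=e low=2/5 high=9/10
symbol=d low=17/20 high=9/10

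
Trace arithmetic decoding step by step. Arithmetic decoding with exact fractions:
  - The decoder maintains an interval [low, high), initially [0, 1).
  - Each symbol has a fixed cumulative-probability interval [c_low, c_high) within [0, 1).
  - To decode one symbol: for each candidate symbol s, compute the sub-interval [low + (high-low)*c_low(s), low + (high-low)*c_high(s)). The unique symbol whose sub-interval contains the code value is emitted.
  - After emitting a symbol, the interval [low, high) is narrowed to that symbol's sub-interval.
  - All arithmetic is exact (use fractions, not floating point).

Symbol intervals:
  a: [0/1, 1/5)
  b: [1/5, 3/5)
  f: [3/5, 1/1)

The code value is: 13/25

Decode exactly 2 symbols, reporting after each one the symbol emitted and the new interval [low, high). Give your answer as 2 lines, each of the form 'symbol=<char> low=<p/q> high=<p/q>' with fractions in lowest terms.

Step 1: interval [0/1, 1/1), width = 1/1 - 0/1 = 1/1
  'a': [0/1 + 1/1*0/1, 0/1 + 1/1*1/5) = [0/1, 1/5)
  'b': [0/1 + 1/1*1/5, 0/1 + 1/1*3/5) = [1/5, 3/5) <- contains code 13/25
  'f': [0/1 + 1/1*3/5, 0/1 + 1/1*1/1) = [3/5, 1/1)
  emit 'b', narrow to [1/5, 3/5)
Step 2: interval [1/5, 3/5), width = 3/5 - 1/5 = 2/5
  'a': [1/5 + 2/5*0/1, 1/5 + 2/5*1/5) = [1/5, 7/25)
  'b': [1/5 + 2/5*1/5, 1/5 + 2/5*3/5) = [7/25, 11/25)
  'f': [1/5 + 2/5*3/5, 1/5 + 2/5*1/1) = [11/25, 3/5) <- contains code 13/25
  emit 'f', narrow to [11/25, 3/5)

Answer: symbol=b low=1/5 high=3/5
symbol=f low=11/25 high=3/5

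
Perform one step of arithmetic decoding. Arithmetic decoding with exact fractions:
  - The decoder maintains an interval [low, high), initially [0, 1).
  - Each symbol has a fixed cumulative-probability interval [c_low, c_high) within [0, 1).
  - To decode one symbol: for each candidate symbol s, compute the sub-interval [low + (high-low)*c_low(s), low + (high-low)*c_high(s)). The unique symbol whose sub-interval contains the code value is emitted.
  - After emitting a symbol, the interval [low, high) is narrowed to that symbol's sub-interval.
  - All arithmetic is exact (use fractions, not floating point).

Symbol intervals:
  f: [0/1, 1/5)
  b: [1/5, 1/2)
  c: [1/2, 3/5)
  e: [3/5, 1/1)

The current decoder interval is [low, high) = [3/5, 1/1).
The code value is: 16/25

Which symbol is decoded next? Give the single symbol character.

Answer: f

Derivation:
Interval width = high − low = 1/1 − 3/5 = 2/5
Scaled code = (code − low) / width = (16/25 − 3/5) / 2/5 = 1/10
  f: [0/1, 1/5) ← scaled code falls here ✓
  b: [1/5, 1/2) 
  c: [1/2, 3/5) 
  e: [3/5, 1/1) 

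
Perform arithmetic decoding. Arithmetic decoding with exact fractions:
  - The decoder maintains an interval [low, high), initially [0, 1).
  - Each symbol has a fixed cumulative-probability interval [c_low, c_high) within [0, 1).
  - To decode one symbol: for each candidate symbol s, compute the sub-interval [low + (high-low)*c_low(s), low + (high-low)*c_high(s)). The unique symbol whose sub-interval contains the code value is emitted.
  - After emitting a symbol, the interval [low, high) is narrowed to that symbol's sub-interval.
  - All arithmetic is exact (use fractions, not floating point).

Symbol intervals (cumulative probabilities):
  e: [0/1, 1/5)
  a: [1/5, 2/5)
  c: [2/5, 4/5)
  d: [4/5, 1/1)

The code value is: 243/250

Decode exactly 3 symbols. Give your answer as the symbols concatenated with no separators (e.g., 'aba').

Answer: dda

Derivation:
Step 1: interval [0/1, 1/1), width = 1/1 - 0/1 = 1/1
  'e': [0/1 + 1/1*0/1, 0/1 + 1/1*1/5) = [0/1, 1/5)
  'a': [0/1 + 1/1*1/5, 0/1 + 1/1*2/5) = [1/5, 2/5)
  'c': [0/1 + 1/1*2/5, 0/1 + 1/1*4/5) = [2/5, 4/5)
  'd': [0/1 + 1/1*4/5, 0/1 + 1/1*1/1) = [4/5, 1/1) <- contains code 243/250
  emit 'd', narrow to [4/5, 1/1)
Step 2: interval [4/5, 1/1), width = 1/1 - 4/5 = 1/5
  'e': [4/5 + 1/5*0/1, 4/5 + 1/5*1/5) = [4/5, 21/25)
  'a': [4/5 + 1/5*1/5, 4/5 + 1/5*2/5) = [21/25, 22/25)
  'c': [4/5 + 1/5*2/5, 4/5 + 1/5*4/5) = [22/25, 24/25)
  'd': [4/5 + 1/5*4/5, 4/5 + 1/5*1/1) = [24/25, 1/1) <- contains code 243/250
  emit 'd', narrow to [24/25, 1/1)
Step 3: interval [24/25, 1/1), width = 1/1 - 24/25 = 1/25
  'e': [24/25 + 1/25*0/1, 24/25 + 1/25*1/5) = [24/25, 121/125)
  'a': [24/25 + 1/25*1/5, 24/25 + 1/25*2/5) = [121/125, 122/125) <- contains code 243/250
  'c': [24/25 + 1/25*2/5, 24/25 + 1/25*4/5) = [122/125, 124/125)
  'd': [24/25 + 1/25*4/5, 24/25 + 1/25*1/1) = [124/125, 1/1)
  emit 'a', narrow to [121/125, 122/125)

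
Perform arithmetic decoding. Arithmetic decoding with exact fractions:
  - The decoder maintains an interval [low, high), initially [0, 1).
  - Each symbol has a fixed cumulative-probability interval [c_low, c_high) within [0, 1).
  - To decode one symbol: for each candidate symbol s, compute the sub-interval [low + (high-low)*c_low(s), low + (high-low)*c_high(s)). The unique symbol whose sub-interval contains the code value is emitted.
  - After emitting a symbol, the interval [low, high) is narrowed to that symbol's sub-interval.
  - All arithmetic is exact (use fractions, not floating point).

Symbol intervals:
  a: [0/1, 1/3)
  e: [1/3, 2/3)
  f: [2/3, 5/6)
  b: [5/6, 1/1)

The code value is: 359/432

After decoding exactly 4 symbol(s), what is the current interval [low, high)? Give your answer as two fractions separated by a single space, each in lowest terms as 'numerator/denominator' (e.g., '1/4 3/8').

Answer: 269/324 539/648

Derivation:
Step 1: interval [0/1, 1/1), width = 1/1 - 0/1 = 1/1
  'a': [0/1 + 1/1*0/1, 0/1 + 1/1*1/3) = [0/1, 1/3)
  'e': [0/1 + 1/1*1/3, 0/1 + 1/1*2/3) = [1/3, 2/3)
  'f': [0/1 + 1/1*2/3, 0/1 + 1/1*5/6) = [2/3, 5/6) <- contains code 359/432
  'b': [0/1 + 1/1*5/6, 0/1 + 1/1*1/1) = [5/6, 1/1)
  emit 'f', narrow to [2/3, 5/6)
Step 2: interval [2/3, 5/6), width = 5/6 - 2/3 = 1/6
  'a': [2/3 + 1/6*0/1, 2/3 + 1/6*1/3) = [2/3, 13/18)
  'e': [2/3 + 1/6*1/3, 2/3 + 1/6*2/3) = [13/18, 7/9)
  'f': [2/3 + 1/6*2/3, 2/3 + 1/6*5/6) = [7/9, 29/36)
  'b': [2/3 + 1/6*5/6, 2/3 + 1/6*1/1) = [29/36, 5/6) <- contains code 359/432
  emit 'b', narrow to [29/36, 5/6)
Step 3: interval [29/36, 5/6), width = 5/6 - 29/36 = 1/36
  'a': [29/36 + 1/36*0/1, 29/36 + 1/36*1/3) = [29/36, 22/27)
  'e': [29/36 + 1/36*1/3, 29/36 + 1/36*2/3) = [22/27, 89/108)
  'f': [29/36 + 1/36*2/3, 29/36 + 1/36*5/6) = [89/108, 179/216)
  'b': [29/36 + 1/36*5/6, 29/36 + 1/36*1/1) = [179/216, 5/6) <- contains code 359/432
  emit 'b', narrow to [179/216, 5/6)
Step 4: interval [179/216, 5/6), width = 5/6 - 179/216 = 1/216
  'a': [179/216 + 1/216*0/1, 179/216 + 1/216*1/3) = [179/216, 269/324)
  'e': [179/216 + 1/216*1/3, 179/216 + 1/216*2/3) = [269/324, 539/648) <- contains code 359/432
  'f': [179/216 + 1/216*2/3, 179/216 + 1/216*5/6) = [539/648, 1079/1296)
  'b': [179/216 + 1/216*5/6, 179/216 + 1/216*1/1) = [1079/1296, 5/6)
  emit 'e', narrow to [269/324, 539/648)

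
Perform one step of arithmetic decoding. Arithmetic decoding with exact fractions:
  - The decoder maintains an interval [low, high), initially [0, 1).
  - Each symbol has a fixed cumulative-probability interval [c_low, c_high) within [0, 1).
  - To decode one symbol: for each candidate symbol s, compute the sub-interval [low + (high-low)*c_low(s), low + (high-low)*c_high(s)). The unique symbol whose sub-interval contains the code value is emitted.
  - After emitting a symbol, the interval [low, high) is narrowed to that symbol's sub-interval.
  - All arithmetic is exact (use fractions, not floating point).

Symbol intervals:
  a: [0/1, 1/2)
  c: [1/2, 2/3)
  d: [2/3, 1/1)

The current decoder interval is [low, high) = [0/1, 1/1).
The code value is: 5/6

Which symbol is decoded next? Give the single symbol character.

Answer: d

Derivation:
Interval width = high − low = 1/1 − 0/1 = 1/1
Scaled code = (code − low) / width = (5/6 − 0/1) / 1/1 = 5/6
  a: [0/1, 1/2) 
  c: [1/2, 2/3) 
  d: [2/3, 1/1) ← scaled code falls here ✓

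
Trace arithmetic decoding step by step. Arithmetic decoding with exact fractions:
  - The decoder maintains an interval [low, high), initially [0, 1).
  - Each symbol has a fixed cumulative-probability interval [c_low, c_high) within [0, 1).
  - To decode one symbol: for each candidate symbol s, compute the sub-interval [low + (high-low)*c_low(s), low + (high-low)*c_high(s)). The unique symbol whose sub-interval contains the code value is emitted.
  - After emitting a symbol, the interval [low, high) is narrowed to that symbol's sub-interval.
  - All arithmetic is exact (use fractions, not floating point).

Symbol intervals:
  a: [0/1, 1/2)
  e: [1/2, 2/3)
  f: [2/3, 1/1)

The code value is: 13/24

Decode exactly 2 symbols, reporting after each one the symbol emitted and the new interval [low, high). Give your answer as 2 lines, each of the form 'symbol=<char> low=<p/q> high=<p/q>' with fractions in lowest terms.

Step 1: interval [0/1, 1/1), width = 1/1 - 0/1 = 1/1
  'a': [0/1 + 1/1*0/1, 0/1 + 1/1*1/2) = [0/1, 1/2)
  'e': [0/1 + 1/1*1/2, 0/1 + 1/1*2/3) = [1/2, 2/3) <- contains code 13/24
  'f': [0/1 + 1/1*2/3, 0/1 + 1/1*1/1) = [2/3, 1/1)
  emit 'e', narrow to [1/2, 2/3)
Step 2: interval [1/2, 2/3), width = 2/3 - 1/2 = 1/6
  'a': [1/2 + 1/6*0/1, 1/2 + 1/6*1/2) = [1/2, 7/12) <- contains code 13/24
  'e': [1/2 + 1/6*1/2, 1/2 + 1/6*2/3) = [7/12, 11/18)
  'f': [1/2 + 1/6*2/3, 1/2 + 1/6*1/1) = [11/18, 2/3)
  emit 'a', narrow to [1/2, 7/12)

Answer: symbol=e low=1/2 high=2/3
symbol=a low=1/2 high=7/12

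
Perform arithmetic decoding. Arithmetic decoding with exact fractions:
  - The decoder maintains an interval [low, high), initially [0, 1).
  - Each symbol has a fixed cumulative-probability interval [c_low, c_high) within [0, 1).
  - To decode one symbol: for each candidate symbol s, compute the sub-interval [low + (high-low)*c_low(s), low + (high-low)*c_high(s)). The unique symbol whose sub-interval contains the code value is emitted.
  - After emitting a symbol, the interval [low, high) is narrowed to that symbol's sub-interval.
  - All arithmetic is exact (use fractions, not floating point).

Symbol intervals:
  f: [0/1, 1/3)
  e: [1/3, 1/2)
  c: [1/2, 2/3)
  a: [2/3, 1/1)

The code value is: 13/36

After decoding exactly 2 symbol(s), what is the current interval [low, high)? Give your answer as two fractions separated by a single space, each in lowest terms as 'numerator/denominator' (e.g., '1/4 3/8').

Answer: 1/3 7/18

Derivation:
Step 1: interval [0/1, 1/1), width = 1/1 - 0/1 = 1/1
  'f': [0/1 + 1/1*0/1, 0/1 + 1/1*1/3) = [0/1, 1/3)
  'e': [0/1 + 1/1*1/3, 0/1 + 1/1*1/2) = [1/3, 1/2) <- contains code 13/36
  'c': [0/1 + 1/1*1/2, 0/1 + 1/1*2/3) = [1/2, 2/3)
  'a': [0/1 + 1/1*2/3, 0/1 + 1/1*1/1) = [2/3, 1/1)
  emit 'e', narrow to [1/3, 1/2)
Step 2: interval [1/3, 1/2), width = 1/2 - 1/3 = 1/6
  'f': [1/3 + 1/6*0/1, 1/3 + 1/6*1/3) = [1/3, 7/18) <- contains code 13/36
  'e': [1/3 + 1/6*1/3, 1/3 + 1/6*1/2) = [7/18, 5/12)
  'c': [1/3 + 1/6*1/2, 1/3 + 1/6*2/3) = [5/12, 4/9)
  'a': [1/3 + 1/6*2/3, 1/3 + 1/6*1/1) = [4/9, 1/2)
  emit 'f', narrow to [1/3, 7/18)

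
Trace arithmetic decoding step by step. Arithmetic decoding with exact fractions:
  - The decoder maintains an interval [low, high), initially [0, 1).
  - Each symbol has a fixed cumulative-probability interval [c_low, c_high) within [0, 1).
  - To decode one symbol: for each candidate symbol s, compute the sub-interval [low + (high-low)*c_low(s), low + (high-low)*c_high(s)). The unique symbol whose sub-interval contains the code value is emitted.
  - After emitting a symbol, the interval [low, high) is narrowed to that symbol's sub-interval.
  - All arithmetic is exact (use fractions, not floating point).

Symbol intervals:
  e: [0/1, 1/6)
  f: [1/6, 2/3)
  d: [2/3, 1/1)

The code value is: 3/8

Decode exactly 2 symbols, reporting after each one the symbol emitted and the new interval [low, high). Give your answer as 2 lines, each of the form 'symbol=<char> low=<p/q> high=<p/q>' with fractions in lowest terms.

Step 1: interval [0/1, 1/1), width = 1/1 - 0/1 = 1/1
  'e': [0/1 + 1/1*0/1, 0/1 + 1/1*1/6) = [0/1, 1/6)
  'f': [0/1 + 1/1*1/6, 0/1 + 1/1*2/3) = [1/6, 2/3) <- contains code 3/8
  'd': [0/1 + 1/1*2/3, 0/1 + 1/1*1/1) = [2/3, 1/1)
  emit 'f', narrow to [1/6, 2/3)
Step 2: interval [1/6, 2/3), width = 2/3 - 1/6 = 1/2
  'e': [1/6 + 1/2*0/1, 1/6 + 1/2*1/6) = [1/6, 1/4)
  'f': [1/6 + 1/2*1/6, 1/6 + 1/2*2/3) = [1/4, 1/2) <- contains code 3/8
  'd': [1/6 + 1/2*2/3, 1/6 + 1/2*1/1) = [1/2, 2/3)
  emit 'f', narrow to [1/4, 1/2)

Answer: symbol=f low=1/6 high=2/3
symbol=f low=1/4 high=1/2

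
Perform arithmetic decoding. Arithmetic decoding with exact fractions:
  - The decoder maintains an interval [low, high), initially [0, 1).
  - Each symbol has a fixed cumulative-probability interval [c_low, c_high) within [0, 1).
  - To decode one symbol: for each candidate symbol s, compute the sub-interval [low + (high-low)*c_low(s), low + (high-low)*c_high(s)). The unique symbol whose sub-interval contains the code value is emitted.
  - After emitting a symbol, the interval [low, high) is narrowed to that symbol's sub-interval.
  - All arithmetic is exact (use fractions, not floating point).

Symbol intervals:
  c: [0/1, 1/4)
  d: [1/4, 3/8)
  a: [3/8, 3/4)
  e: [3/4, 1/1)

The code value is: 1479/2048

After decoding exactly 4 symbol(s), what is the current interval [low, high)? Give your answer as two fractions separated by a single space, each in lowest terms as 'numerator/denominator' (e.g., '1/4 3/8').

Step 1: interval [0/1, 1/1), width = 1/1 - 0/1 = 1/1
  'c': [0/1 + 1/1*0/1, 0/1 + 1/1*1/4) = [0/1, 1/4)
  'd': [0/1 + 1/1*1/4, 0/1 + 1/1*3/8) = [1/4, 3/8)
  'a': [0/1 + 1/1*3/8, 0/1 + 1/1*3/4) = [3/8, 3/4) <- contains code 1479/2048
  'e': [0/1 + 1/1*3/4, 0/1 + 1/1*1/1) = [3/4, 1/1)
  emit 'a', narrow to [3/8, 3/4)
Step 2: interval [3/8, 3/4), width = 3/4 - 3/8 = 3/8
  'c': [3/8 + 3/8*0/1, 3/8 + 3/8*1/4) = [3/8, 15/32)
  'd': [3/8 + 3/8*1/4, 3/8 + 3/8*3/8) = [15/32, 33/64)
  'a': [3/8 + 3/8*3/8, 3/8 + 3/8*3/4) = [33/64, 21/32)
  'e': [3/8 + 3/8*3/4, 3/8 + 3/8*1/1) = [21/32, 3/4) <- contains code 1479/2048
  emit 'e', narrow to [21/32, 3/4)
Step 3: interval [21/32, 3/4), width = 3/4 - 21/32 = 3/32
  'c': [21/32 + 3/32*0/1, 21/32 + 3/32*1/4) = [21/32, 87/128)
  'd': [21/32 + 3/32*1/4, 21/32 + 3/32*3/8) = [87/128, 177/256)
  'a': [21/32 + 3/32*3/8, 21/32 + 3/32*3/4) = [177/256, 93/128) <- contains code 1479/2048
  'e': [21/32 + 3/32*3/4, 21/32 + 3/32*1/1) = [93/128, 3/4)
  emit 'a', narrow to [177/256, 93/128)
Step 4: interval [177/256, 93/128), width = 93/128 - 177/256 = 9/256
  'c': [177/256 + 9/256*0/1, 177/256 + 9/256*1/4) = [177/256, 717/1024)
  'd': [177/256 + 9/256*1/4, 177/256 + 9/256*3/8) = [717/1024, 1443/2048)
  'a': [177/256 + 9/256*3/8, 177/256 + 9/256*3/4) = [1443/2048, 735/1024)
  'e': [177/256 + 9/256*3/4, 177/256 + 9/256*1/1) = [735/1024, 93/128) <- contains code 1479/2048
  emit 'e', narrow to [735/1024, 93/128)

Answer: 735/1024 93/128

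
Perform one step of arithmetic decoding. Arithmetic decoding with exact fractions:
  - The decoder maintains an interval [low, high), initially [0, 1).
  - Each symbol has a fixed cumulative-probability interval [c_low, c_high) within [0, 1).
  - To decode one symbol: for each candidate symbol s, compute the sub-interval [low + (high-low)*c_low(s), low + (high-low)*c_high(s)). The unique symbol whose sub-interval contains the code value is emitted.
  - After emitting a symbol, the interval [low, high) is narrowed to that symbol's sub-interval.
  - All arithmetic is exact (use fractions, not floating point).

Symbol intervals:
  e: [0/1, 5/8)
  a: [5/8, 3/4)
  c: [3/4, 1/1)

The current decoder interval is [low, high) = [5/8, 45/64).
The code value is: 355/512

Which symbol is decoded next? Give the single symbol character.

Interval width = high − low = 45/64 − 5/8 = 5/64
Scaled code = (code − low) / width = (355/512 − 5/8) / 5/64 = 7/8
  e: [0/1, 5/8) 
  a: [5/8, 3/4) 
  c: [3/4, 1/1) ← scaled code falls here ✓

Answer: c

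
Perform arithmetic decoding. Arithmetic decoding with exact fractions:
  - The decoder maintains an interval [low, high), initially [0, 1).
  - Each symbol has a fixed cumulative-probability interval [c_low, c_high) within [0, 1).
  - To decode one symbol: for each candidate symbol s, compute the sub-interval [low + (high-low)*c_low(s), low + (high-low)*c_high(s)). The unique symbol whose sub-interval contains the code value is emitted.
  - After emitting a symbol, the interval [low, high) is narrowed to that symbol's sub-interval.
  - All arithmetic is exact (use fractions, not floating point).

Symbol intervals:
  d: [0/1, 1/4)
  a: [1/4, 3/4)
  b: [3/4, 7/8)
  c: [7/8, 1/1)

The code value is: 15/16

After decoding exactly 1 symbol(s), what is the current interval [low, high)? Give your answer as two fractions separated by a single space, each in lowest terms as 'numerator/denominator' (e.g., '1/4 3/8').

Step 1: interval [0/1, 1/1), width = 1/1 - 0/1 = 1/1
  'd': [0/1 + 1/1*0/1, 0/1 + 1/1*1/4) = [0/1, 1/4)
  'a': [0/1 + 1/1*1/4, 0/1 + 1/1*3/4) = [1/4, 3/4)
  'b': [0/1 + 1/1*3/4, 0/1 + 1/1*7/8) = [3/4, 7/8)
  'c': [0/1 + 1/1*7/8, 0/1 + 1/1*1/1) = [7/8, 1/1) <- contains code 15/16
  emit 'c', narrow to [7/8, 1/1)

Answer: 7/8 1/1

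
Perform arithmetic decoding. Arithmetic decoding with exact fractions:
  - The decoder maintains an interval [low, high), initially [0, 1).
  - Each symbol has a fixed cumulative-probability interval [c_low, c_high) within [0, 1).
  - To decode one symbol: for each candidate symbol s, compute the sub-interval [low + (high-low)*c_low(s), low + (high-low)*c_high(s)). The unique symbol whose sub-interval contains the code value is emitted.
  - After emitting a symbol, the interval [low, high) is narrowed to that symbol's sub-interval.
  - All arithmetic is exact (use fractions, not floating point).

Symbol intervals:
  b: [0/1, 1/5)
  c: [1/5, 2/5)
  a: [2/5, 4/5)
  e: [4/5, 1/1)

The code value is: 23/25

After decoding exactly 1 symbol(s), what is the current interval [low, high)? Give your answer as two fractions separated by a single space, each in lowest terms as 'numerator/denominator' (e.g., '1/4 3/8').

Answer: 4/5 1/1

Derivation:
Step 1: interval [0/1, 1/1), width = 1/1 - 0/1 = 1/1
  'b': [0/1 + 1/1*0/1, 0/1 + 1/1*1/5) = [0/1, 1/5)
  'c': [0/1 + 1/1*1/5, 0/1 + 1/1*2/5) = [1/5, 2/5)
  'a': [0/1 + 1/1*2/5, 0/1 + 1/1*4/5) = [2/5, 4/5)
  'e': [0/1 + 1/1*4/5, 0/1 + 1/1*1/1) = [4/5, 1/1) <- contains code 23/25
  emit 'e', narrow to [4/5, 1/1)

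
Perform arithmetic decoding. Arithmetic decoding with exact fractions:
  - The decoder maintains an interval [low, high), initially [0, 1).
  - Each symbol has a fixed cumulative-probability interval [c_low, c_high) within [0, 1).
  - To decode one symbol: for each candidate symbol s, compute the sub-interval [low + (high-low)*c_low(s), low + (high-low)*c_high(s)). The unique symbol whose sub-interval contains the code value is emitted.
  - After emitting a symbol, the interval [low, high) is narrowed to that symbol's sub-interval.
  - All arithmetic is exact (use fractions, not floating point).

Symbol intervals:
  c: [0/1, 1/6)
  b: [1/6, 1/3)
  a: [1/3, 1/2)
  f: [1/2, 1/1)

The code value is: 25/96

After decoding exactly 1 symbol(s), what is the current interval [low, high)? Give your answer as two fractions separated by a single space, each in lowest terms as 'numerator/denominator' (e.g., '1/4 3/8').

Step 1: interval [0/1, 1/1), width = 1/1 - 0/1 = 1/1
  'c': [0/1 + 1/1*0/1, 0/1 + 1/1*1/6) = [0/1, 1/6)
  'b': [0/1 + 1/1*1/6, 0/1 + 1/1*1/3) = [1/6, 1/3) <- contains code 25/96
  'a': [0/1 + 1/1*1/3, 0/1 + 1/1*1/2) = [1/3, 1/2)
  'f': [0/1 + 1/1*1/2, 0/1 + 1/1*1/1) = [1/2, 1/1)
  emit 'b', narrow to [1/6, 1/3)

Answer: 1/6 1/3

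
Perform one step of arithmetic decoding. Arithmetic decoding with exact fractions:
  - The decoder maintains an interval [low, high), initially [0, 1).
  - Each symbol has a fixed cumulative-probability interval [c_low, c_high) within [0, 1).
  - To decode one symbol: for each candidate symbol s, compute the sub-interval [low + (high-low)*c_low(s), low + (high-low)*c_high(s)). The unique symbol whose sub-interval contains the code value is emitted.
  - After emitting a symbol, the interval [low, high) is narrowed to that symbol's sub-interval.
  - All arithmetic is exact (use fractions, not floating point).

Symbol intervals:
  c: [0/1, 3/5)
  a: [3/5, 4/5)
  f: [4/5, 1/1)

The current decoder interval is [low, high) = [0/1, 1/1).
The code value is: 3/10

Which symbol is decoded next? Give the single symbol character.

Answer: c

Derivation:
Interval width = high − low = 1/1 − 0/1 = 1/1
Scaled code = (code − low) / width = (3/10 − 0/1) / 1/1 = 3/10
  c: [0/1, 3/5) ← scaled code falls here ✓
  a: [3/5, 4/5) 
  f: [4/5, 1/1) 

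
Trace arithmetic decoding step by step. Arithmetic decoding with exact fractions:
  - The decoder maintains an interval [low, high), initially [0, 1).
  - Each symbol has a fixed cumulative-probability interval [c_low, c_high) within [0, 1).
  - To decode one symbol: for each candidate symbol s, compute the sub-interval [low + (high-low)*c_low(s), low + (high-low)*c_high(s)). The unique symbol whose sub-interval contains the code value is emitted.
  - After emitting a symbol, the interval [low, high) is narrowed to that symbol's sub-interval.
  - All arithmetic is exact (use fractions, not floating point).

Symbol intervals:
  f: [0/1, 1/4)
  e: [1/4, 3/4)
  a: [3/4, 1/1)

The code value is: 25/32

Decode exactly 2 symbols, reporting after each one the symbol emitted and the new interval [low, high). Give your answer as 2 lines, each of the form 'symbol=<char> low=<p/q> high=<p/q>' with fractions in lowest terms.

Step 1: interval [0/1, 1/1), width = 1/1 - 0/1 = 1/1
  'f': [0/1 + 1/1*0/1, 0/1 + 1/1*1/4) = [0/1, 1/4)
  'e': [0/1 + 1/1*1/4, 0/1 + 1/1*3/4) = [1/4, 3/4)
  'a': [0/1 + 1/1*3/4, 0/1 + 1/1*1/1) = [3/4, 1/1) <- contains code 25/32
  emit 'a', narrow to [3/4, 1/1)
Step 2: interval [3/4, 1/1), width = 1/1 - 3/4 = 1/4
  'f': [3/4 + 1/4*0/1, 3/4 + 1/4*1/4) = [3/4, 13/16) <- contains code 25/32
  'e': [3/4 + 1/4*1/4, 3/4 + 1/4*3/4) = [13/16, 15/16)
  'a': [3/4 + 1/4*3/4, 3/4 + 1/4*1/1) = [15/16, 1/1)
  emit 'f', narrow to [3/4, 13/16)

Answer: symbol=a low=3/4 high=1/1
symbol=f low=3/4 high=13/16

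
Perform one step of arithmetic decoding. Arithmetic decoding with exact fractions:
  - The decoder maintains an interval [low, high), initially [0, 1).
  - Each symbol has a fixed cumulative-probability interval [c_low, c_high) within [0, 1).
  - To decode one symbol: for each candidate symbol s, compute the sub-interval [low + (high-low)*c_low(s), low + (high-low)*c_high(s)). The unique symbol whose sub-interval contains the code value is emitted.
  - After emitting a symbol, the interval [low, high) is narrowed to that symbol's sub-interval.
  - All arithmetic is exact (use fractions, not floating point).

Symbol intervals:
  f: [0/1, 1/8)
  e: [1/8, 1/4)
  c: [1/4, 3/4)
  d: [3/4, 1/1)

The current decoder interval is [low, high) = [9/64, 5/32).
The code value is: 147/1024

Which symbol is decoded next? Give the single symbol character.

Interval width = high − low = 5/32 − 9/64 = 1/64
Scaled code = (code − low) / width = (147/1024 − 9/64) / 1/64 = 3/16
  f: [0/1, 1/8) 
  e: [1/8, 1/4) ← scaled code falls here ✓
  c: [1/4, 3/4) 
  d: [3/4, 1/1) 

Answer: e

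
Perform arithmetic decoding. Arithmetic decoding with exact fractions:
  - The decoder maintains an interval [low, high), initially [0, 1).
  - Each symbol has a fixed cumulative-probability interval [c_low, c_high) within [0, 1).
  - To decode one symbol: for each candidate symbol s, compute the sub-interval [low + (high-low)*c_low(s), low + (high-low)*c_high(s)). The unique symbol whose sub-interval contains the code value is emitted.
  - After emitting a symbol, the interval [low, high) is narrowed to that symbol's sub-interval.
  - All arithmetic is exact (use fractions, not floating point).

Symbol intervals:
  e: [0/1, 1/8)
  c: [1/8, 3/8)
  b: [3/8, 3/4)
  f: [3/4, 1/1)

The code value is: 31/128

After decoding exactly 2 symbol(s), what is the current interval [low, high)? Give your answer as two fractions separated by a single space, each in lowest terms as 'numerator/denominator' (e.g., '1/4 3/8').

Step 1: interval [0/1, 1/1), width = 1/1 - 0/1 = 1/1
  'e': [0/1 + 1/1*0/1, 0/1 + 1/1*1/8) = [0/1, 1/8)
  'c': [0/1 + 1/1*1/8, 0/1 + 1/1*3/8) = [1/8, 3/8) <- contains code 31/128
  'b': [0/1 + 1/1*3/8, 0/1 + 1/1*3/4) = [3/8, 3/4)
  'f': [0/1 + 1/1*3/4, 0/1 + 1/1*1/1) = [3/4, 1/1)
  emit 'c', narrow to [1/8, 3/8)
Step 2: interval [1/8, 3/8), width = 3/8 - 1/8 = 1/4
  'e': [1/8 + 1/4*0/1, 1/8 + 1/4*1/8) = [1/8, 5/32)
  'c': [1/8 + 1/4*1/8, 1/8 + 1/4*3/8) = [5/32, 7/32)
  'b': [1/8 + 1/4*3/8, 1/8 + 1/4*3/4) = [7/32, 5/16) <- contains code 31/128
  'f': [1/8 + 1/4*3/4, 1/8 + 1/4*1/1) = [5/16, 3/8)
  emit 'b', narrow to [7/32, 5/16)

Answer: 7/32 5/16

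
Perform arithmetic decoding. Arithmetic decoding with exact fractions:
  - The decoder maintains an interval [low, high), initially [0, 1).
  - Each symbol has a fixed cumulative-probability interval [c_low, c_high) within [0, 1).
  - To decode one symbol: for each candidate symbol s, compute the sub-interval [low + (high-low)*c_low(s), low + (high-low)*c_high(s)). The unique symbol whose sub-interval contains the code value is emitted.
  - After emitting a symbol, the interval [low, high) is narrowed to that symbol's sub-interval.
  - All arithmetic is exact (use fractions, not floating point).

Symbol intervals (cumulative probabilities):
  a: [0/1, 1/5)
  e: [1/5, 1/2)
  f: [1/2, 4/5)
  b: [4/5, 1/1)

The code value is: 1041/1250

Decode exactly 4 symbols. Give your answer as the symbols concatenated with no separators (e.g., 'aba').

Step 1: interval [0/1, 1/1), width = 1/1 - 0/1 = 1/1
  'a': [0/1 + 1/1*0/1, 0/1 + 1/1*1/5) = [0/1, 1/5)
  'e': [0/1 + 1/1*1/5, 0/1 + 1/1*1/2) = [1/5, 1/2)
  'f': [0/1 + 1/1*1/2, 0/1 + 1/1*4/5) = [1/2, 4/5)
  'b': [0/1 + 1/1*4/5, 0/1 + 1/1*1/1) = [4/5, 1/1) <- contains code 1041/1250
  emit 'b', narrow to [4/5, 1/1)
Step 2: interval [4/5, 1/1), width = 1/1 - 4/5 = 1/5
  'a': [4/5 + 1/5*0/1, 4/5 + 1/5*1/5) = [4/5, 21/25) <- contains code 1041/1250
  'e': [4/5 + 1/5*1/5, 4/5 + 1/5*1/2) = [21/25, 9/10)
  'f': [4/5 + 1/5*1/2, 4/5 + 1/5*4/5) = [9/10, 24/25)
  'b': [4/5 + 1/5*4/5, 4/5 + 1/5*1/1) = [24/25, 1/1)
  emit 'a', narrow to [4/5, 21/25)
Step 3: interval [4/5, 21/25), width = 21/25 - 4/5 = 1/25
  'a': [4/5 + 1/25*0/1, 4/5 + 1/25*1/5) = [4/5, 101/125)
  'e': [4/5 + 1/25*1/5, 4/5 + 1/25*1/2) = [101/125, 41/50)
  'f': [4/5 + 1/25*1/2, 4/5 + 1/25*4/5) = [41/50, 104/125)
  'b': [4/5 + 1/25*4/5, 4/5 + 1/25*1/1) = [104/125, 21/25) <- contains code 1041/1250
  emit 'b', narrow to [104/125, 21/25)
Step 4: interval [104/125, 21/25), width = 21/25 - 104/125 = 1/125
  'a': [104/125 + 1/125*0/1, 104/125 + 1/125*1/5) = [104/125, 521/625) <- contains code 1041/1250
  'e': [104/125 + 1/125*1/5, 104/125 + 1/125*1/2) = [521/625, 209/250)
  'f': [104/125 + 1/125*1/2, 104/125 + 1/125*4/5) = [209/250, 524/625)
  'b': [104/125 + 1/125*4/5, 104/125 + 1/125*1/1) = [524/625, 21/25)
  emit 'a', narrow to [104/125, 521/625)

Answer: baba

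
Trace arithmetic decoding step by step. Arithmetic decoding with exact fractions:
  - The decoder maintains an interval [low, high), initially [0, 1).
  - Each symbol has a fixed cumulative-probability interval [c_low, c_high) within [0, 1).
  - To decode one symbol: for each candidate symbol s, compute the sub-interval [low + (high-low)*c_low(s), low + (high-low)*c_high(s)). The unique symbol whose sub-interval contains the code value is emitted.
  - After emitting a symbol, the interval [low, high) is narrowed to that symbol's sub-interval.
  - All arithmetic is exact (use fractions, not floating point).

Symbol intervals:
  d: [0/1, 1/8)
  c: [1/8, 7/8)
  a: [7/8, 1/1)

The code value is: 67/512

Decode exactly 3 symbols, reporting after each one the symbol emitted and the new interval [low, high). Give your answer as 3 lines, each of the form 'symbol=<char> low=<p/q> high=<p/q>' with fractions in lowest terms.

Step 1: interval [0/1, 1/1), width = 1/1 - 0/1 = 1/1
  'd': [0/1 + 1/1*0/1, 0/1 + 1/1*1/8) = [0/1, 1/8)
  'c': [0/1 + 1/1*1/8, 0/1 + 1/1*7/8) = [1/8, 7/8) <- contains code 67/512
  'a': [0/1 + 1/1*7/8, 0/1 + 1/1*1/1) = [7/8, 1/1)
  emit 'c', narrow to [1/8, 7/8)
Step 2: interval [1/8, 7/8), width = 7/8 - 1/8 = 3/4
  'd': [1/8 + 3/4*0/1, 1/8 + 3/4*1/8) = [1/8, 7/32) <- contains code 67/512
  'c': [1/8 + 3/4*1/8, 1/8 + 3/4*7/8) = [7/32, 25/32)
  'a': [1/8 + 3/4*7/8, 1/8 + 3/4*1/1) = [25/32, 7/8)
  emit 'd', narrow to [1/8, 7/32)
Step 3: interval [1/8, 7/32), width = 7/32 - 1/8 = 3/32
  'd': [1/8 + 3/32*0/1, 1/8 + 3/32*1/8) = [1/8, 35/256) <- contains code 67/512
  'c': [1/8 + 3/32*1/8, 1/8 + 3/32*7/8) = [35/256, 53/256)
  'a': [1/8 + 3/32*7/8, 1/8 + 3/32*1/1) = [53/256, 7/32)
  emit 'd', narrow to [1/8, 35/256)

Answer: symbol=c low=1/8 high=7/8
symbol=d low=1/8 high=7/32
symbol=d low=1/8 high=35/256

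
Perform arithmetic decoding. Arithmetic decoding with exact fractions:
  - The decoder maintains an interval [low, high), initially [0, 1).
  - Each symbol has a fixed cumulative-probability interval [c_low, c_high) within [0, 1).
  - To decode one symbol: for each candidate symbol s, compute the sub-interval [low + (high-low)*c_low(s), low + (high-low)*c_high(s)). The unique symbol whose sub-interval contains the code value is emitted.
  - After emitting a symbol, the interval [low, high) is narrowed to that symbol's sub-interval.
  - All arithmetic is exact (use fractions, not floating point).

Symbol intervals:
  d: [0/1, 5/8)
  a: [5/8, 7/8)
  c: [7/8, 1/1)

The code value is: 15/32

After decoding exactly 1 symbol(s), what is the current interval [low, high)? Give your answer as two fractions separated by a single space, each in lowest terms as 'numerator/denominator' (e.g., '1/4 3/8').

Step 1: interval [0/1, 1/1), width = 1/1 - 0/1 = 1/1
  'd': [0/1 + 1/1*0/1, 0/1 + 1/1*5/8) = [0/1, 5/8) <- contains code 15/32
  'a': [0/1 + 1/1*5/8, 0/1 + 1/1*7/8) = [5/8, 7/8)
  'c': [0/1 + 1/1*7/8, 0/1 + 1/1*1/1) = [7/8, 1/1)
  emit 'd', narrow to [0/1, 5/8)

Answer: 0/1 5/8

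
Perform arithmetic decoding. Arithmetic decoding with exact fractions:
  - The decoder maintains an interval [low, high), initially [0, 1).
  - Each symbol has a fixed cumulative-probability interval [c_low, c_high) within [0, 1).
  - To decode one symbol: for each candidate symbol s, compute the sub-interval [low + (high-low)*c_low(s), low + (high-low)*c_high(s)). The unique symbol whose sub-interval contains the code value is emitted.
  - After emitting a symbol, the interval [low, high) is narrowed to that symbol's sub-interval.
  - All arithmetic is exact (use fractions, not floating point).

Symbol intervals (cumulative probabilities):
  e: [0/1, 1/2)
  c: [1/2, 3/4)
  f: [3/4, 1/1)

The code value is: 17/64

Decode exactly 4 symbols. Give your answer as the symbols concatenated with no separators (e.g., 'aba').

Answer: ecee

Derivation:
Step 1: interval [0/1, 1/1), width = 1/1 - 0/1 = 1/1
  'e': [0/1 + 1/1*0/1, 0/1 + 1/1*1/2) = [0/1, 1/2) <- contains code 17/64
  'c': [0/1 + 1/1*1/2, 0/1 + 1/1*3/4) = [1/2, 3/4)
  'f': [0/1 + 1/1*3/4, 0/1 + 1/1*1/1) = [3/4, 1/1)
  emit 'e', narrow to [0/1, 1/2)
Step 2: interval [0/1, 1/2), width = 1/2 - 0/1 = 1/2
  'e': [0/1 + 1/2*0/1, 0/1 + 1/2*1/2) = [0/1, 1/4)
  'c': [0/1 + 1/2*1/2, 0/1 + 1/2*3/4) = [1/4, 3/8) <- contains code 17/64
  'f': [0/1 + 1/2*3/4, 0/1 + 1/2*1/1) = [3/8, 1/2)
  emit 'c', narrow to [1/4, 3/8)
Step 3: interval [1/4, 3/8), width = 3/8 - 1/4 = 1/8
  'e': [1/4 + 1/8*0/1, 1/4 + 1/8*1/2) = [1/4, 5/16) <- contains code 17/64
  'c': [1/4 + 1/8*1/2, 1/4 + 1/8*3/4) = [5/16, 11/32)
  'f': [1/4 + 1/8*3/4, 1/4 + 1/8*1/1) = [11/32, 3/8)
  emit 'e', narrow to [1/4, 5/16)
Step 4: interval [1/4, 5/16), width = 5/16 - 1/4 = 1/16
  'e': [1/4 + 1/16*0/1, 1/4 + 1/16*1/2) = [1/4, 9/32) <- contains code 17/64
  'c': [1/4 + 1/16*1/2, 1/4 + 1/16*3/4) = [9/32, 19/64)
  'f': [1/4 + 1/16*3/4, 1/4 + 1/16*1/1) = [19/64, 5/16)
  emit 'e', narrow to [1/4, 9/32)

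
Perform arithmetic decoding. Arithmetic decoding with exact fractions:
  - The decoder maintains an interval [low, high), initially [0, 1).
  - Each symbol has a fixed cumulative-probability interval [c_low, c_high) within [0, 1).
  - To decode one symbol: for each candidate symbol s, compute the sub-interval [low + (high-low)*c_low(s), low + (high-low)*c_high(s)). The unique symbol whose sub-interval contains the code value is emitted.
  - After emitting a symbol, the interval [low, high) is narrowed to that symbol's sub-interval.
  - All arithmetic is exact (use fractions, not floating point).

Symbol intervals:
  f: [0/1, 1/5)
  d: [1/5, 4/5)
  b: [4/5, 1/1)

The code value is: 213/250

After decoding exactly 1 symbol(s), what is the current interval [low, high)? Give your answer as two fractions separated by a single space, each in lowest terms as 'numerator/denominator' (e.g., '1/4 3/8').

Step 1: interval [0/1, 1/1), width = 1/1 - 0/1 = 1/1
  'f': [0/1 + 1/1*0/1, 0/1 + 1/1*1/5) = [0/1, 1/5)
  'd': [0/1 + 1/1*1/5, 0/1 + 1/1*4/5) = [1/5, 4/5)
  'b': [0/1 + 1/1*4/5, 0/1 + 1/1*1/1) = [4/5, 1/1) <- contains code 213/250
  emit 'b', narrow to [4/5, 1/1)

Answer: 4/5 1/1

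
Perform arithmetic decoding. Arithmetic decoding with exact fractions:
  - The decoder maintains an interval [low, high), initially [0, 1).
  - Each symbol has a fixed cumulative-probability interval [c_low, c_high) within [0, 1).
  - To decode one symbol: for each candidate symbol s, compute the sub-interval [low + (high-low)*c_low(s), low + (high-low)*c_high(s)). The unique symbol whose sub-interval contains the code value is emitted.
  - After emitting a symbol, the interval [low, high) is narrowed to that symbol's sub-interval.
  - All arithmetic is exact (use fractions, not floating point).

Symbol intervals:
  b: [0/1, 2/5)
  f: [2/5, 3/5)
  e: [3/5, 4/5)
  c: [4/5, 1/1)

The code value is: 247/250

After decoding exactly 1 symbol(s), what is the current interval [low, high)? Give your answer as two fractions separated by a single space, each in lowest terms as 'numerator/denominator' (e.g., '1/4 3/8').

Answer: 4/5 1/1

Derivation:
Step 1: interval [0/1, 1/1), width = 1/1 - 0/1 = 1/1
  'b': [0/1 + 1/1*0/1, 0/1 + 1/1*2/5) = [0/1, 2/5)
  'f': [0/1 + 1/1*2/5, 0/1 + 1/1*3/5) = [2/5, 3/5)
  'e': [0/1 + 1/1*3/5, 0/1 + 1/1*4/5) = [3/5, 4/5)
  'c': [0/1 + 1/1*4/5, 0/1 + 1/1*1/1) = [4/5, 1/1) <- contains code 247/250
  emit 'c', narrow to [4/5, 1/1)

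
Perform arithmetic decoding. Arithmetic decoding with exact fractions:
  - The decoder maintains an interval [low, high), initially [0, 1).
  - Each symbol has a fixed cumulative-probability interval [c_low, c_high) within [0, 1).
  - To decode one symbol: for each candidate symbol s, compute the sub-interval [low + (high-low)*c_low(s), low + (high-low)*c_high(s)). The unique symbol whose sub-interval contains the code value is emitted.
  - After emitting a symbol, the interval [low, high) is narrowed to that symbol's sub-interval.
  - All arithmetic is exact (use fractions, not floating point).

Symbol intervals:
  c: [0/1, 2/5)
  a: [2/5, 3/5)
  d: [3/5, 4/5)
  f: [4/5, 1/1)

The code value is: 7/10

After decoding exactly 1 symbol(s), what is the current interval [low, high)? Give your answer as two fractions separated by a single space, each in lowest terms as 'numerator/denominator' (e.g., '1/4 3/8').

Answer: 3/5 4/5

Derivation:
Step 1: interval [0/1, 1/1), width = 1/1 - 0/1 = 1/1
  'c': [0/1 + 1/1*0/1, 0/1 + 1/1*2/5) = [0/1, 2/5)
  'a': [0/1 + 1/1*2/5, 0/1 + 1/1*3/5) = [2/5, 3/5)
  'd': [0/1 + 1/1*3/5, 0/1 + 1/1*4/5) = [3/5, 4/5) <- contains code 7/10
  'f': [0/1 + 1/1*4/5, 0/1 + 1/1*1/1) = [4/5, 1/1)
  emit 'd', narrow to [3/5, 4/5)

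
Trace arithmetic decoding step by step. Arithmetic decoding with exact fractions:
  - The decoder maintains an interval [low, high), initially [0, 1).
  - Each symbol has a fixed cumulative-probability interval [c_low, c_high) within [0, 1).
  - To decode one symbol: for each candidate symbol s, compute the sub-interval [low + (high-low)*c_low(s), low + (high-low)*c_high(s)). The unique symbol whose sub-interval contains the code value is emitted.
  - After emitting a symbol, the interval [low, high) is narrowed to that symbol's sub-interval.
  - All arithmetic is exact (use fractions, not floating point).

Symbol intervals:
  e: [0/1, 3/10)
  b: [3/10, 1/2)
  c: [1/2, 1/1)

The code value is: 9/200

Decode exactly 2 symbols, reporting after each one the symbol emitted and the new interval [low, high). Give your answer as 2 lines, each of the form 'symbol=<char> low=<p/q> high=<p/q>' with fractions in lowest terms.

Answer: symbol=e low=0/1 high=3/10
symbol=e low=0/1 high=9/100

Derivation:
Step 1: interval [0/1, 1/1), width = 1/1 - 0/1 = 1/1
  'e': [0/1 + 1/1*0/1, 0/1 + 1/1*3/10) = [0/1, 3/10) <- contains code 9/200
  'b': [0/1 + 1/1*3/10, 0/1 + 1/1*1/2) = [3/10, 1/2)
  'c': [0/1 + 1/1*1/2, 0/1 + 1/1*1/1) = [1/2, 1/1)
  emit 'e', narrow to [0/1, 3/10)
Step 2: interval [0/1, 3/10), width = 3/10 - 0/1 = 3/10
  'e': [0/1 + 3/10*0/1, 0/1 + 3/10*3/10) = [0/1, 9/100) <- contains code 9/200
  'b': [0/1 + 3/10*3/10, 0/1 + 3/10*1/2) = [9/100, 3/20)
  'c': [0/1 + 3/10*1/2, 0/1 + 3/10*1/1) = [3/20, 3/10)
  emit 'e', narrow to [0/1, 9/100)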